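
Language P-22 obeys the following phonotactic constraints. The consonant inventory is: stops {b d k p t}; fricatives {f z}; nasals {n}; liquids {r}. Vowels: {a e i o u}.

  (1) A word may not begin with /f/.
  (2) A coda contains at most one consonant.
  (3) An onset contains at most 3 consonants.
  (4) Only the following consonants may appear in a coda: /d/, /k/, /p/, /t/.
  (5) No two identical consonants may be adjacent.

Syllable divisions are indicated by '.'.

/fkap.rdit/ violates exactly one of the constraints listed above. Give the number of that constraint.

1

/fkap.rdit/: word begins with /f/.
This is a violation of constraint 1: "A word may not begin with /f/."
The remaining constraints (2, 3, 4, 5) are satisfied.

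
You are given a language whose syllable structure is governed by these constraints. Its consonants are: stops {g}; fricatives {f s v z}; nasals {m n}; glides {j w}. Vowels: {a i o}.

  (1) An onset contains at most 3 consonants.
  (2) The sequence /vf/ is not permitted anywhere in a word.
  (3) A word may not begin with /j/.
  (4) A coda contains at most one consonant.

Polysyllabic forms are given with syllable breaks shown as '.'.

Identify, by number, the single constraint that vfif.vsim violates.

2

vfif.vsim: contains banned sequence /vf/.
This is a violation of constraint 2: "The sequence /vf/ is not permitted anywhere in a word."
The remaining constraints (1, 3, 4) are satisfied.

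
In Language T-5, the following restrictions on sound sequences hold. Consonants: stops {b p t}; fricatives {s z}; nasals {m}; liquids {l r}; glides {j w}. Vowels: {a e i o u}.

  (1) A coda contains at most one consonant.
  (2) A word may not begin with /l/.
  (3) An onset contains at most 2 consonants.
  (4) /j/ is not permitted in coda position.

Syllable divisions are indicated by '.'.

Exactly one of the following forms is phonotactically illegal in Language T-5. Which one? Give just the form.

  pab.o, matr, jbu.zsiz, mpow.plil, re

pab.o — σ1 onset /p/, coda /b/ ok; σ2 onset /∅/, coda /∅/ ok → phonotactically legal
matr — violates constraint 1: syllable 1 coda /tr/ has 2 consonants (> 1) → phonotactically illegal
jbu.zsiz — σ1 onset /jb/ (2C), coda /∅/ ok; σ2 onset /zs/ (2C), coda /z/ ok → phonotactically legal
mpow.plil — σ1 onset /mp/ (2C), coda /w/ ok; σ2 onset /pl/ (2C), coda /l/ ok → phonotactically legal
re — σ1 onset /r/, coda /∅/ ok → phonotactically legal

matr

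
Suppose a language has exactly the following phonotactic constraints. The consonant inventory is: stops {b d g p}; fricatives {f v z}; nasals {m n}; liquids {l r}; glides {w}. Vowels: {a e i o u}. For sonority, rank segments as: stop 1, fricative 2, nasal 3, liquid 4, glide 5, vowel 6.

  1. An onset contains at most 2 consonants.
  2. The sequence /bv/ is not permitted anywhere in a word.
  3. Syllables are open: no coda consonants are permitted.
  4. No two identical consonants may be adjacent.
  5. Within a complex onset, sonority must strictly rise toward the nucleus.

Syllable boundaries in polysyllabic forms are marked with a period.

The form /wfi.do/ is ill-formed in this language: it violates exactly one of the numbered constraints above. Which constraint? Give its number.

5

/wfi.do/: syllable 1 onset /wf/: /w/ (glide, 5) → /f/ (fricative, 2) does not rise.
This is a violation of constraint 5: "Within a complex onset, sonority must strictly rise toward the nucleus."
The remaining constraints (1, 2, 3, 4) are satisfied.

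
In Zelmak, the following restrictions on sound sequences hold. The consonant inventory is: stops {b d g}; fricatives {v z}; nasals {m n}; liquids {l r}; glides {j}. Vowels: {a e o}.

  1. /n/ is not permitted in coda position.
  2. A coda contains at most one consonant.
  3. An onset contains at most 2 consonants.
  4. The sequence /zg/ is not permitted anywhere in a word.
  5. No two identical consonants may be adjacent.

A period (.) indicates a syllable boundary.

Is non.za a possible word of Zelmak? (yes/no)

non.za — violates constraint 1: syllable 1 coda contains /n/ → phonotactically illegal

no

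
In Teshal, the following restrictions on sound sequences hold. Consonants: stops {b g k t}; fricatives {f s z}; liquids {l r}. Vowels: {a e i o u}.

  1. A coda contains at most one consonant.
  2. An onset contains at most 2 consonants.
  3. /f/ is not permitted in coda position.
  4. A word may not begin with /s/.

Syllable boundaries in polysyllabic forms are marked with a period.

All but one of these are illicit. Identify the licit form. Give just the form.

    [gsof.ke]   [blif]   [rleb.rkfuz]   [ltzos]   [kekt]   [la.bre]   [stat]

[la.bre]

[gsof.ke] — violates constraint 3: syllable 1 coda contains /f/ → illicit
[blif] — violates constraint 3: syllable 1 coda contains /f/ → illicit
[rleb.rkfuz] — violates constraint 2: syllable 2 onset /rkf/ has 3 consonants (> 2) → illicit
[ltzos] — violates constraint 2: syllable 1 onset /ltz/ has 3 consonants (> 2) → illicit
[kekt] — violates constraint 1: syllable 1 coda /kt/ has 2 consonants (> 1) → illicit
[la.bre] — σ1 onset /l/, coda /∅/ ok; σ2 onset /br/ (2C), coda /∅/ ok → licit
[stat] — violates constraint 4: word begins with /s/ → illicit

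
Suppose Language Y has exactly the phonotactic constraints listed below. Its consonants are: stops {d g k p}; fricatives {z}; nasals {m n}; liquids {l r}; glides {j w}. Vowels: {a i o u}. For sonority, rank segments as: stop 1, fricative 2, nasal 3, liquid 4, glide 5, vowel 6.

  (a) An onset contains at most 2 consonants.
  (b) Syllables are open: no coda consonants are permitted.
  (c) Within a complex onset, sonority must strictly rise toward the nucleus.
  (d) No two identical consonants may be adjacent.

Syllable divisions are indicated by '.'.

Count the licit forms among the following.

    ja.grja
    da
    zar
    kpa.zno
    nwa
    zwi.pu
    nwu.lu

ja.grja — violates constraint (a): syllable 2 onset /grj/ has 3 consonants (> 2) → illicit
da — σ1 onset /d/, coda /∅/ ok → licit
zar — violates constraint (b): syllable 1 coda /r/ has 1 consonant (> 0) → illicit
kpa.zno — violates constraint (c): syllable 1 onset /kp/: /k/ (stop, 1) → /p/ (stop, 1) does not rise → illicit
nwa — σ1 onset /nw/ (3→5 rises), coda /∅/ ok → licit
zwi.pu — σ1 onset /zw/ (2→5 rises), coda /∅/ ok; σ2 onset /p/, coda /∅/ ok → licit
nwu.lu — σ1 onset /nw/ (3→5 rises), coda /∅/ ok; σ2 onset /l/, coda /∅/ ok → licit
Licit: da, nwa, zwi.pu, nwu.lu → 4.

4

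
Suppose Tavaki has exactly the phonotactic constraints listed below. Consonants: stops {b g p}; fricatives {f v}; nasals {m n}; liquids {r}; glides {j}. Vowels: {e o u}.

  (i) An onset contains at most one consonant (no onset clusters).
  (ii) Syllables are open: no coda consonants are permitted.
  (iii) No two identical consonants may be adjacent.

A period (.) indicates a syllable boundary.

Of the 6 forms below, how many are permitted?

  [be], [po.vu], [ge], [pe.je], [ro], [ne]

6

[be] — σ1 onset /b/, coda /∅/ ok → permitted
[po.vu] — σ1 onset /p/, coda /∅/ ok; σ2 onset /v/, coda /∅/ ok → permitted
[ge] — σ1 onset /g/, coda /∅/ ok → permitted
[pe.je] — σ1 onset /p/, coda /∅/ ok; σ2 onset /j/, coda /∅/ ok → permitted
[ro] — σ1 onset /r/, coda /∅/ ok → permitted
[ne] — σ1 onset /n/, coda /∅/ ok → permitted
Permitted: [be], [po.vu], [ge], [pe.je], [ro], [ne] → 6.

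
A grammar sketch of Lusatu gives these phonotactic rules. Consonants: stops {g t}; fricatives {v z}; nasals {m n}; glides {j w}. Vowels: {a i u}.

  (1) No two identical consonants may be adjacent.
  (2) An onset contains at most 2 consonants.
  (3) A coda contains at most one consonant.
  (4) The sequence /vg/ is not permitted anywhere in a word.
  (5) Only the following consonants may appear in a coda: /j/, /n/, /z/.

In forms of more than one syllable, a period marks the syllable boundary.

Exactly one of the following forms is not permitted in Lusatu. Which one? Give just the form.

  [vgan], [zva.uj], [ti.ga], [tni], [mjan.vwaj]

[vgan]

[vgan] — violates constraint 4: contains banned sequence /vg/ → not permitted
[zva.uj] — σ1 onset /zv/ (2C), coda /∅/ ok; σ2 onset /∅/, coda /j/ ok → permitted
[ti.ga] — σ1 onset /t/, coda /∅/ ok; σ2 onset /g/, coda /∅/ ok → permitted
[tni] — σ1 onset /tn/ (2C), coda /∅/ ok → permitted
[mjan.vwaj] — σ1 onset /mj/ (2C), coda /n/ ok; σ2 onset /vw/ (2C), coda /j/ ok → permitted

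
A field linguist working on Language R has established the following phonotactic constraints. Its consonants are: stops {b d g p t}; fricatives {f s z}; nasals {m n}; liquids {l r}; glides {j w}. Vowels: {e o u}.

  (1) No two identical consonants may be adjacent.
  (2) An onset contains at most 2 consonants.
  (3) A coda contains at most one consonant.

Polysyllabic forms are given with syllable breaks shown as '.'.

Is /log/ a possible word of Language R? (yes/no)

/log/ — σ1 onset /l/, coda /g/ ok → phonotactically legal

yes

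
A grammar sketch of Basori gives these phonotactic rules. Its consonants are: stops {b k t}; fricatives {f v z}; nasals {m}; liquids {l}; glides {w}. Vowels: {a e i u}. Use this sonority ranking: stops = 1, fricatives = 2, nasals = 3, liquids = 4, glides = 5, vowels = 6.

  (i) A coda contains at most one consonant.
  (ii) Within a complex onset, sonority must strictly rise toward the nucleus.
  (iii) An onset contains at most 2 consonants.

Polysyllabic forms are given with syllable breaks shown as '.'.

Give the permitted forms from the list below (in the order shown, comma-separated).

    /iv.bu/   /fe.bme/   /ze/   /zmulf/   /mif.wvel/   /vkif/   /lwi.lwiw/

/iv.bu/, /fe.bme/, /ze/, /lwi.lwiw/

/iv.bu/ — σ1 onset /∅/, coda /v/ ok; σ2 onset /b/, coda /∅/ ok → permitted
/fe.bme/ — σ1 onset /f/, coda /∅/ ok; σ2 onset /bm/ (1→3 rises), coda /∅/ ok → permitted
/ze/ — σ1 onset /z/, coda /∅/ ok → permitted
/zmulf/ — violates constraint (i): syllable 1 coda /lf/ has 2 consonants (> 1) → not permitted
/mif.wvel/ — violates constraint (ii): syllable 2 onset /wv/: /w/ (glide, 5) → /v/ (fricative, 2) does not rise → not permitted
/vkif/ — violates constraint (ii): syllable 1 onset /vk/: /v/ (fricative, 2) → /k/ (stop, 1) does not rise → not permitted
/lwi.lwiw/ — σ1 onset /lw/ (4→5 rises), coda /∅/ ok; σ2 onset /lw/ (4→5 rises), coda /w/ ok → permitted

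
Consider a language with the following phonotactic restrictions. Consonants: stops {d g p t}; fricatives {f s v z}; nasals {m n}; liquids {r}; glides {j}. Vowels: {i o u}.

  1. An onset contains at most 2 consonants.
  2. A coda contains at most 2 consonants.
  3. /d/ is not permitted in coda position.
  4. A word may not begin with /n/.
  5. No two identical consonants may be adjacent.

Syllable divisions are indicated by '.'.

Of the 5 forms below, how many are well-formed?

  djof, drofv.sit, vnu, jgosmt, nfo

3

djof — σ1 onset /dj/ (2C), coda /f/ ok → well-formed
drofv.sit — σ1 onset /dr/ (2C), coda /fv/ (2C) ok; σ2 onset /s/, coda /t/ ok → well-formed
vnu — σ1 onset /vn/ (2C), coda /∅/ ok → well-formed
jgosmt — violates constraint 2: syllable 1 coda /smt/ has 3 consonants (> 2) → ill-formed
nfo — violates constraint 4: word begins with /n/ → ill-formed
Well-formed: djof, drofv.sit, vnu → 3.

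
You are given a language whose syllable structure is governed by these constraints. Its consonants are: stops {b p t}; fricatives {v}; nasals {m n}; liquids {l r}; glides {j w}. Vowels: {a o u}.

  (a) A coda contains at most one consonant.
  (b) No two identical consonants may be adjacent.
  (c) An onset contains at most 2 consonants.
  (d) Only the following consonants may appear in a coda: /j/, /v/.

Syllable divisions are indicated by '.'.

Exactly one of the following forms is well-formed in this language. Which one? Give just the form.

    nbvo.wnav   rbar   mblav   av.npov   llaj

av.npov

nbvo.wnav — violates constraint (c): syllable 1 onset /nbv/ has 3 consonants (> 2) → ill-formed
rbar — violates constraint (d): syllable 1 coda contains /r/, which is not a licensed coda consonant → ill-formed
mblav — violates constraint (c): syllable 1 onset /mbl/ has 3 consonants (> 2) → ill-formed
av.npov — σ1 onset /∅/, coda /v/ ok; σ2 onset /np/ (2C), coda /v/ ok → well-formed
llaj — violates constraint (b): adjacent identical consonants /ll/ → ill-formed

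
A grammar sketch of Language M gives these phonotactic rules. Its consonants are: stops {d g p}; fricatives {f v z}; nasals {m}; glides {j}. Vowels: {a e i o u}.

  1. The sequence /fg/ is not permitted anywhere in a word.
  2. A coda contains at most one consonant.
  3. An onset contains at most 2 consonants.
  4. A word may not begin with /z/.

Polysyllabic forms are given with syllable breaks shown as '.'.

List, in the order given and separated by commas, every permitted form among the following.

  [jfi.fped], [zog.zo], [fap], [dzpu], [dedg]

[jfi.fped], [fap]

[jfi.fped] — σ1 onset /jf/ (2C), coda /∅/ ok; σ2 onset /fp/ (2C), coda /d/ ok → permitted
[zog.zo] — violates constraint 4: word begins with /z/ → not permitted
[fap] — σ1 onset /f/, coda /p/ ok → permitted
[dzpu] — violates constraint 3: syllable 1 onset /dzp/ has 3 consonants (> 2) → not permitted
[dedg] — violates constraint 2: syllable 1 coda /dg/ has 2 consonants (> 1) → not permitted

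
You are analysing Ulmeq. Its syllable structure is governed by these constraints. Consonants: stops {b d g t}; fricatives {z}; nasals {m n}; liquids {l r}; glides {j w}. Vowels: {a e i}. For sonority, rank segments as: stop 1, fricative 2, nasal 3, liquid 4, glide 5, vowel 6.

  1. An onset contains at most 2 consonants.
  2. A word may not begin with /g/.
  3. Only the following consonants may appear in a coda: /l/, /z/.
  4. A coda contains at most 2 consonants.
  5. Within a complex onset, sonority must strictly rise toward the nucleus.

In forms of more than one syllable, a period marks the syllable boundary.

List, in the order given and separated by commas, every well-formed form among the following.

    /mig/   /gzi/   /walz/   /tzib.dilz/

/mig/ — violates constraint 3: syllable 1 coda contains /g/, which is not a licensed coda consonant → ill-formed
/gzi/ — violates constraint 2: word begins with /g/ → ill-formed
/walz/ — σ1 onset /w/, coda /lz/ (2C) ok → well-formed
/tzib.dilz/ — violates constraint 3: syllable 1 coda contains /b/, which is not a licensed coda consonant → ill-formed

/walz/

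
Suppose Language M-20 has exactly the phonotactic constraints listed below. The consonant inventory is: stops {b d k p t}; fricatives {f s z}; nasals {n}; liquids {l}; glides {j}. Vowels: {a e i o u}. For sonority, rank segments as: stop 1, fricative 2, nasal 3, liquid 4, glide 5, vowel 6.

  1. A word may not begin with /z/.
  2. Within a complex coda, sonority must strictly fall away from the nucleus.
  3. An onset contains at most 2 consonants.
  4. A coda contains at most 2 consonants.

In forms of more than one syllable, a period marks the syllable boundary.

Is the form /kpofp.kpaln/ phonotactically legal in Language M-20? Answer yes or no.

/kpofp.kpaln/ — σ1 onset /kp/ (2C), coda /fp/ (2→1 falls) ok; σ2 onset /kp/ (2C), coda /ln/ (4→3 falls) ok → phonotactically legal

yes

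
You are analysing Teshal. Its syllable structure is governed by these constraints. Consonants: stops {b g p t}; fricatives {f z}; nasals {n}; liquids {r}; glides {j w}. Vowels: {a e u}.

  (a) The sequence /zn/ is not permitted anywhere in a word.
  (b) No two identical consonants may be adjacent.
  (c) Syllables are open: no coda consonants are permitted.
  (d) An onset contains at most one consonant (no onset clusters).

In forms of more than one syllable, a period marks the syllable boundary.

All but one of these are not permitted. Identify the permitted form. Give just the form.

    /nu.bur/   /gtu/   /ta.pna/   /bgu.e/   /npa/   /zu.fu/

/nu.bur/ — violates constraint (c): syllable 2 coda /r/ has 1 consonant (> 0) → not permitted
/gtu/ — violates constraint (d): syllable 1 onset /gt/ has 2 consonants (> 1) → not permitted
/ta.pna/ — violates constraint (d): syllable 2 onset /pn/ has 2 consonants (> 1) → not permitted
/bgu.e/ — violates constraint (d): syllable 1 onset /bg/ has 2 consonants (> 1) → not permitted
/npa/ — violates constraint (d): syllable 1 onset /np/ has 2 consonants (> 1) → not permitted
/zu.fu/ — σ1 onset /z/, coda /∅/ ok; σ2 onset /f/, coda /∅/ ok → permitted

/zu.fu/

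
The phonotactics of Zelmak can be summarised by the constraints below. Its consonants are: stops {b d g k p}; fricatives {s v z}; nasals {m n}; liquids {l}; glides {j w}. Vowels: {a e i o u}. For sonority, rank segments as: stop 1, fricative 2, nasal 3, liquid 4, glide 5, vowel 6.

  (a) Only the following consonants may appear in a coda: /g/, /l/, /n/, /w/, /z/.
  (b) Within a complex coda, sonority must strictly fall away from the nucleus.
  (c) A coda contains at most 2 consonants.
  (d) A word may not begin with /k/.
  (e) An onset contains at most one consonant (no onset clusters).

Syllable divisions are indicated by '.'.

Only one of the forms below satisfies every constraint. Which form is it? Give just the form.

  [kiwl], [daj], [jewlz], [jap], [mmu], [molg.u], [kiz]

[kiwl] — violates constraint (d): word begins with /k/ → ill-formed
[daj] — violates constraint (a): syllable 1 coda contains /j/, which is not a licensed coda consonant → ill-formed
[jewlz] — violates constraint (c): syllable 1 coda /wlz/ has 3 consonants (> 2) → ill-formed
[jap] — violates constraint (a): syllable 1 coda contains /p/, which is not a licensed coda consonant → ill-formed
[mmu] — violates constraint (e): syllable 1 onset /mm/ has 2 consonants (> 1) → ill-formed
[molg.u] — σ1 onset /m/, coda /lg/ (4→1 falls) ok; σ2 onset /∅/, coda /∅/ ok → well-formed
[kiz] — violates constraint (d): word begins with /k/ → ill-formed

[molg.u]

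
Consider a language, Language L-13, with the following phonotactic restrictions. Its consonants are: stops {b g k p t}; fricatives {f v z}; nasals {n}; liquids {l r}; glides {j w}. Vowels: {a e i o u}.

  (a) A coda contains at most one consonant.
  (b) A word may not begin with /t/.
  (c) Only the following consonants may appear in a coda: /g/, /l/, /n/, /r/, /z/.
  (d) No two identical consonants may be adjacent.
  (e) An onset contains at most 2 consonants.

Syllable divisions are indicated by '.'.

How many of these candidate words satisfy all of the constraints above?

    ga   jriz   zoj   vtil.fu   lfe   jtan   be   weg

ga — σ1 onset /g/, coda /∅/ ok → permitted
jriz — σ1 onset /jr/ (2C), coda /z/ ok → permitted
zoj — violates constraint (c): syllable 1 coda contains /j/, which is not a licensed coda consonant → not permitted
vtil.fu — σ1 onset /vt/ (2C), coda /l/ ok; σ2 onset /f/, coda /∅/ ok → permitted
lfe — σ1 onset /lf/ (2C), coda /∅/ ok → permitted
jtan — σ1 onset /jt/ (2C), coda /n/ ok → permitted
be — σ1 onset /b/, coda /∅/ ok → permitted
weg — σ1 onset /w/, coda /g/ ok → permitted
Permitted: ga, jriz, vtil.fu, lfe, jtan, be, weg → 7.

7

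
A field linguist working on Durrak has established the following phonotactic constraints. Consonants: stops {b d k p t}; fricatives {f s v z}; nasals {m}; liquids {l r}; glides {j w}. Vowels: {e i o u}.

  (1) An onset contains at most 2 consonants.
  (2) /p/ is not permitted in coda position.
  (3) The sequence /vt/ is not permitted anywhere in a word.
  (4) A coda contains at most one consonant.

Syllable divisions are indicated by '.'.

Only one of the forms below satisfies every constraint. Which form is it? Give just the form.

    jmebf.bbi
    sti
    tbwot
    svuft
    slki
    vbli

jmebf.bbi — violates constraint 4: syllable 1 coda /bf/ has 2 consonants (> 1) → illicit
sti — σ1 onset /st/ (2C), coda /∅/ ok → licit
tbwot — violates constraint 1: syllable 1 onset /tbw/ has 3 consonants (> 2) → illicit
svuft — violates constraint 4: syllable 1 coda /ft/ has 2 consonants (> 1) → illicit
slki — violates constraint 1: syllable 1 onset /slk/ has 3 consonants (> 2) → illicit
vbli — violates constraint 1: syllable 1 onset /vbl/ has 3 consonants (> 2) → illicit

sti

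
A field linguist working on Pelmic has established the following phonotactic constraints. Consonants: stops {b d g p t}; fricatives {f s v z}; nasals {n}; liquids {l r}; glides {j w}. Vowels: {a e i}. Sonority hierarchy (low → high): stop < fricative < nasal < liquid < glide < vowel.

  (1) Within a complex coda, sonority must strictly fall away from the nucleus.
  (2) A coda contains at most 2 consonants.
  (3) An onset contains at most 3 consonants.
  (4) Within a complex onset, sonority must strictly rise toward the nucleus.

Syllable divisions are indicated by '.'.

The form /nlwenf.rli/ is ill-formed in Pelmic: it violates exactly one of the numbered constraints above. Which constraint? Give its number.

4

/nlwenf.rli/: syllable 2 onset /rl/: /r/ (liquid, 4) → /l/ (liquid, 4) does not rise.
This is a violation of constraint 4: "Within a complex onset, sonority must strictly rise toward the nucleus."
The remaining constraints (1, 2, 3) are satisfied.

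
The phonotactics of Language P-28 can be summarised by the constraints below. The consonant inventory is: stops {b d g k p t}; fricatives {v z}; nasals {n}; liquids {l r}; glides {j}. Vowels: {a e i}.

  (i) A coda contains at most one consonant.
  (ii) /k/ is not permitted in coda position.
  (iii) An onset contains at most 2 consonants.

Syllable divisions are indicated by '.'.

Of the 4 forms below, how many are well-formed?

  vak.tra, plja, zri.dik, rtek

vak.tra — violates constraint (ii): syllable 1 coda contains /k/ → ill-formed
plja — violates constraint (iii): syllable 1 onset /plj/ has 3 consonants (> 2) → ill-formed
zri.dik — violates constraint (ii): syllable 2 coda contains /k/ → ill-formed
rtek — violates constraint (ii): syllable 1 coda contains /k/ → ill-formed
No form is well-formed → 0.

0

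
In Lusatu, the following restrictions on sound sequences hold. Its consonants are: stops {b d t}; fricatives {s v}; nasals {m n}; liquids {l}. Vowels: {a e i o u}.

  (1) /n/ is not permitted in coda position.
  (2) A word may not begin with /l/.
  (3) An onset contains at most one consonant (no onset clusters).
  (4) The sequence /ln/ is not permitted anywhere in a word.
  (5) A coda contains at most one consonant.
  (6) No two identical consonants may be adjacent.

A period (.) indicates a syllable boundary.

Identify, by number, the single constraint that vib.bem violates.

vib.bem: adjacent identical consonants /bb/.
This is a violation of constraint 6: "No two identical consonants may be adjacent."
The remaining constraints (1, 2, 3, 4, 5) are satisfied.

6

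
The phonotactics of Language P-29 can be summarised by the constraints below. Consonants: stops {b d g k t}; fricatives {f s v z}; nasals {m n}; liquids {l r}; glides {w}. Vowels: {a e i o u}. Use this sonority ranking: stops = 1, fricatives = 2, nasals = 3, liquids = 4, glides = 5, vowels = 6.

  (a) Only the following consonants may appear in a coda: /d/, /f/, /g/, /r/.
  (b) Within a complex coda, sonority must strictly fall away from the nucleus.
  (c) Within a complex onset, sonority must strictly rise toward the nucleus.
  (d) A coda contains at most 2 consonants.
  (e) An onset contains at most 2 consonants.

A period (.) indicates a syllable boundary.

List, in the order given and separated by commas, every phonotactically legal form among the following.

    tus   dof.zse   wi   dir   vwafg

wi, dir, vwafg

tus — violates constraint (a): syllable 1 coda contains /s/, which is not a licensed coda consonant → phonotactically illegal
dof.zse — violates constraint (c): syllable 2 onset /zs/: /z/ (fricative, 2) → /s/ (fricative, 2) does not rise → phonotactically illegal
wi — σ1 onset /w/, coda /∅/ ok → phonotactically legal
dir — σ1 onset /d/, coda /r/ ok → phonotactically legal
vwafg — σ1 onset /vw/ (2→5 rises), coda /fg/ (2→1 falls) ok → phonotactically legal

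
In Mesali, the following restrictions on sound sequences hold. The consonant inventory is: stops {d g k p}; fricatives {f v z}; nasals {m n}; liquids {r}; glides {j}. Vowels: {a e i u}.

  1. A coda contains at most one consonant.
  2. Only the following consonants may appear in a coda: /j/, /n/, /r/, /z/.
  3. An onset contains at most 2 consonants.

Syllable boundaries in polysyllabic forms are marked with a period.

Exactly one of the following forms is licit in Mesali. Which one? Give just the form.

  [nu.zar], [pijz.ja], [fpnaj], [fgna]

[nu.zar] — σ1 onset /n/, coda /∅/ ok; σ2 onset /z/, coda /r/ ok → licit
[pijz.ja] — violates constraint 1: syllable 1 coda /jz/ has 2 consonants (> 1) → illicit
[fpnaj] — violates constraint 3: syllable 1 onset /fpn/ has 3 consonants (> 2) → illicit
[fgna] — violates constraint 3: syllable 1 onset /fgn/ has 3 consonants (> 2) → illicit

[nu.zar]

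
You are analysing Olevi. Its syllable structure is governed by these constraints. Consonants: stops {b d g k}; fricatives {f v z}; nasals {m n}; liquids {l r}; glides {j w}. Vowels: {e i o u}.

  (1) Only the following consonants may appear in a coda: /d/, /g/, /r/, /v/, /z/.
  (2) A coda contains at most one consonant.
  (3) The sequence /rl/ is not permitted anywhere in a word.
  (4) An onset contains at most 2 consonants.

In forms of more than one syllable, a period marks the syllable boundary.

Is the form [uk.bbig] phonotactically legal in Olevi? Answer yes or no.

no

[uk.bbig] — violates constraint 1: syllable 1 coda contains /k/, which is not a licensed coda consonant → phonotactically illegal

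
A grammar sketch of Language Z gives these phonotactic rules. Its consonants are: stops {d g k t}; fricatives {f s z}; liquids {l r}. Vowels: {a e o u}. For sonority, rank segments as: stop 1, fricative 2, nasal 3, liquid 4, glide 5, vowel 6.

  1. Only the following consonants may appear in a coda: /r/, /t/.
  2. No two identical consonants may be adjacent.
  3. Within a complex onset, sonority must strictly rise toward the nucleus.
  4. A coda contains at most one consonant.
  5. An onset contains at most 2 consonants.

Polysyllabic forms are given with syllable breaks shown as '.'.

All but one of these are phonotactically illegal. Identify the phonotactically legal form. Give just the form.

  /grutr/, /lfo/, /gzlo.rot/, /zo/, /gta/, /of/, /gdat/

/grutr/ — violates constraint 4: syllable 1 coda /tr/ has 2 consonants (> 1) → phonotactically illegal
/lfo/ — violates constraint 3: syllable 1 onset /lf/: /l/ (liquid, 4) → /f/ (fricative, 2) does not rise → phonotactically illegal
/gzlo.rot/ — violates constraint 5: syllable 1 onset /gzl/ has 3 consonants (> 2) → phonotactically illegal
/zo/ — σ1 onset /z/, coda /∅/ ok → phonotactically legal
/gta/ — violates constraint 3: syllable 1 onset /gt/: /g/ (stop, 1) → /t/ (stop, 1) does not rise → phonotactically illegal
/of/ — violates constraint 1: syllable 1 coda contains /f/, which is not a licensed coda consonant → phonotactically illegal
/gdat/ — violates constraint 3: syllable 1 onset /gd/: /g/ (stop, 1) → /d/ (stop, 1) does not rise → phonotactically illegal

/zo/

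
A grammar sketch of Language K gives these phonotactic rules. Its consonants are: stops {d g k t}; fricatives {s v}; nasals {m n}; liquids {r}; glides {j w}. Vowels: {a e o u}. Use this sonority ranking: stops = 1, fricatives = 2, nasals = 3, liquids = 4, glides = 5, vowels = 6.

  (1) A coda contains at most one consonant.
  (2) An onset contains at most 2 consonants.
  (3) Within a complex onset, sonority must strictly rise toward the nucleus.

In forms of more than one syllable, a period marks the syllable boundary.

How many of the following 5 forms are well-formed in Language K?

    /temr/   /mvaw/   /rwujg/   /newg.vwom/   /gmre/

0

/temr/ — violates constraint 1: syllable 1 coda /mr/ has 2 consonants (> 1) → ill-formed
/mvaw/ — violates constraint 3: syllable 1 onset /mv/: /m/ (nasal, 3) → /v/ (fricative, 2) does not rise → ill-formed
/rwujg/ — violates constraint 1: syllable 1 coda /jg/ has 2 consonants (> 1) → ill-formed
/newg.vwom/ — violates constraint 1: syllable 1 coda /wg/ has 2 consonants (> 1) → ill-formed
/gmre/ — violates constraint 2: syllable 1 onset /gmr/ has 3 consonants (> 2) → ill-formed
No form is well-formed → 0.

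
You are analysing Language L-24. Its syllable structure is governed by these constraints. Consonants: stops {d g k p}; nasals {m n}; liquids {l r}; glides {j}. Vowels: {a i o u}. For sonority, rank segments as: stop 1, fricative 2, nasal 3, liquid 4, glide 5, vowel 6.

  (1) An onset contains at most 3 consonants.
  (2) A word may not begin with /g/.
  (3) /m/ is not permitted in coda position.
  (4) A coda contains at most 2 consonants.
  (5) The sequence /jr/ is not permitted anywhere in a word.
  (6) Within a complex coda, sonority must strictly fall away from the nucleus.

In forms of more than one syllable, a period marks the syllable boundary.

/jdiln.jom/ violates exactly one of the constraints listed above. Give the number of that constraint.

3

/jdiln.jom/: syllable 2 coda contains /m/.
This is a violation of constraint 3: "/m/ is not permitted in coda position."
The remaining constraints (1, 2, 4, 5, 6) are satisfied.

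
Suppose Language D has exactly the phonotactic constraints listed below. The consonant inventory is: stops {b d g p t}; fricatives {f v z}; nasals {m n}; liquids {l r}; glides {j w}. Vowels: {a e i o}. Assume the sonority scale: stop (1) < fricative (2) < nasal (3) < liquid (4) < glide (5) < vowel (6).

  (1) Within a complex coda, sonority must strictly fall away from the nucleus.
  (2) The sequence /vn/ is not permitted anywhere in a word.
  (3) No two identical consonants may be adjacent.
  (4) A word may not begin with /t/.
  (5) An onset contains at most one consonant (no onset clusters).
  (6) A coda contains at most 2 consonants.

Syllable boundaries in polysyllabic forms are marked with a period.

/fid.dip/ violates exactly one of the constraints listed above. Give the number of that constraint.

/fid.dip/: adjacent identical consonants /dd/.
This is a violation of constraint 3: "No two identical consonants may be adjacent."
The remaining constraints (1, 2, 4, 5, 6) are satisfied.

3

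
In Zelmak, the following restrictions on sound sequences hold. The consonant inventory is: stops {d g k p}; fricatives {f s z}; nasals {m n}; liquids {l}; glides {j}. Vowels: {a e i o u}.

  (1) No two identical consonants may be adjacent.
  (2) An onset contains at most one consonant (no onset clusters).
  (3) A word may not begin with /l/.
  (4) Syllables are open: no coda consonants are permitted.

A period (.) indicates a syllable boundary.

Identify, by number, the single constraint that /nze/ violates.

/nze/: syllable 1 onset /nz/ has 2 consonants (> 1).
This is a violation of constraint 2: "An onset contains at most one consonant (no onset clusters)."
The remaining constraints (1, 3, 4) are satisfied.

2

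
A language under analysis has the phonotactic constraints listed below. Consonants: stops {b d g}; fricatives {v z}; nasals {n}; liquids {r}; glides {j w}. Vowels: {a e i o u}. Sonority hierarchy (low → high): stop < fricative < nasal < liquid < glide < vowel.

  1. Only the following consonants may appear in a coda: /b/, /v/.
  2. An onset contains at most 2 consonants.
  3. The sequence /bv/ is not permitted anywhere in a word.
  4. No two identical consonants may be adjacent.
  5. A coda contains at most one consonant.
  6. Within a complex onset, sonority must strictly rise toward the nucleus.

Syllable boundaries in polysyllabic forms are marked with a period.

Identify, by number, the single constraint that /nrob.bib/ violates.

4

/nrob.bib/: adjacent identical consonants /bb/.
This is a violation of constraint 4: "No two identical consonants may be adjacent."
The remaining constraints (1, 2, 3, 5, 6) are satisfied.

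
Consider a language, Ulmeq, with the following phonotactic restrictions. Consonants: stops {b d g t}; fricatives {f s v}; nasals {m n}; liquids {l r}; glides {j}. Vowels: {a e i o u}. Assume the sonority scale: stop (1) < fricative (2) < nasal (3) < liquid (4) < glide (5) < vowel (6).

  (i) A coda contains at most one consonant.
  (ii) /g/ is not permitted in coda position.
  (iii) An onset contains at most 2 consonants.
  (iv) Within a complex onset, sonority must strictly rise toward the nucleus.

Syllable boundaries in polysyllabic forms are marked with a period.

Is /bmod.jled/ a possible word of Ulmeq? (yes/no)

no

/bmod.jled/ — violates constraint (iv): syllable 2 onset /jl/: /j/ (glide, 5) → /l/ (liquid, 4) does not rise → phonotactically illegal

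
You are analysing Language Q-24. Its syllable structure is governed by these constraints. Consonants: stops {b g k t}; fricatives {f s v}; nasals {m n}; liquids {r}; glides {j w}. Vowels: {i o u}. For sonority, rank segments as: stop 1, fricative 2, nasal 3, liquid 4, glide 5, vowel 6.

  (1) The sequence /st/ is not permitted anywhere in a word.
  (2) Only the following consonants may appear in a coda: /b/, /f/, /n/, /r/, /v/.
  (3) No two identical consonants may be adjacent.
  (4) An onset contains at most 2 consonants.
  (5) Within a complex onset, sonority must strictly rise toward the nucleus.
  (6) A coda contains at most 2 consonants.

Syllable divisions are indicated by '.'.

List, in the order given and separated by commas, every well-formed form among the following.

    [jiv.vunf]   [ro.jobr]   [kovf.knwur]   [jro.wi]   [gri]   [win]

[ro.jobr], [gri], [win]

[jiv.vunf] — violates constraint 3: adjacent identical consonants /vv/ → ill-formed
[ro.jobr] — σ1 onset /r/, coda /∅/ ok; σ2 onset /j/, coda /br/ (2C) ok → well-formed
[kovf.knwur] — violates constraint 4: syllable 2 onset /knw/ has 3 consonants (> 2) → ill-formed
[jro.wi] — violates constraint 5: syllable 1 onset /jr/: /j/ (glide, 5) → /r/ (liquid, 4) does not rise → ill-formed
[gri] — σ1 onset /gr/ (1→4 rises), coda /∅/ ok → well-formed
[win] — σ1 onset /w/, coda /n/ ok → well-formed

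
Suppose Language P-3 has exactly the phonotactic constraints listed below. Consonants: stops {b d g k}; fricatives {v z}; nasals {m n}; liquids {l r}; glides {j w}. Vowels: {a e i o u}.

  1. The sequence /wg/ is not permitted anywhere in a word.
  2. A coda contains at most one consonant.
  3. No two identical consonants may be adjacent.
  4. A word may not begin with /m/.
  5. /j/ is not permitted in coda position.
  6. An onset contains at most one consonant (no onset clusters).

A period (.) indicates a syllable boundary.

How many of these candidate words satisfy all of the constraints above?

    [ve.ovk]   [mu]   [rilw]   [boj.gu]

0

[ve.ovk] — violates constraint 2: syllable 2 coda /vk/ has 2 consonants (> 1) → ill-formed
[mu] — violates constraint 4: word begins with /m/ → ill-formed
[rilw] — violates constraint 2: syllable 1 coda /lw/ has 2 consonants (> 1) → ill-formed
[boj.gu] — violates constraint 5: syllable 1 coda contains /j/ → ill-formed
No form is well-formed → 0.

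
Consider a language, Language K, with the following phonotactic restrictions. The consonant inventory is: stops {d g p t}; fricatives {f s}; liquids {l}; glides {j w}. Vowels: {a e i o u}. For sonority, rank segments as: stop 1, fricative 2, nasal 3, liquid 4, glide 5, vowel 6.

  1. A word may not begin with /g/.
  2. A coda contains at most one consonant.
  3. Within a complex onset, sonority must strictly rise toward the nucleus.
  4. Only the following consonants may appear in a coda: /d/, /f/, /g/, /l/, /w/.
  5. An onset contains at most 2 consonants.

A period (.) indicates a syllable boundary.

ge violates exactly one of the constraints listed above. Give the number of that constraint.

ge: word begins with /g/.
This is a violation of constraint 1: "A word may not begin with /g/."
The remaining constraints (2, 3, 4, 5) are satisfied.

1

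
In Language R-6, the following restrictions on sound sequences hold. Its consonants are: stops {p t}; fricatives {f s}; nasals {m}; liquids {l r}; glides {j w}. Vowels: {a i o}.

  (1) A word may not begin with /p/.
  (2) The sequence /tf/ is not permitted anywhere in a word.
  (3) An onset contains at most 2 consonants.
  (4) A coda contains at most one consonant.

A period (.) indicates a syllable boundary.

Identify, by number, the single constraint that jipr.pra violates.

jipr.pra: syllable 1 coda /pr/ has 2 consonants (> 1).
This is a violation of constraint 4: "A coda contains at most one consonant."
The remaining constraints (1, 2, 3) are satisfied.

4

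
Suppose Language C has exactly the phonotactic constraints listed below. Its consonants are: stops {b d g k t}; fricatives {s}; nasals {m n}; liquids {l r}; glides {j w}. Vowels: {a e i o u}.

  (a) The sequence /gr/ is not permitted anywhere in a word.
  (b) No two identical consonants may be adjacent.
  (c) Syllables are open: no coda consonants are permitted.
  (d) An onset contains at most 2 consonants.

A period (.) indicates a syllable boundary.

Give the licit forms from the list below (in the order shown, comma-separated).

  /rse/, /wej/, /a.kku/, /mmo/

/rse/ — σ1 onset /rs/ (2C), coda /∅/ ok → licit
/wej/ — violates constraint (c): syllable 1 coda /j/ has 1 consonant (> 0) → illicit
/a.kku/ — violates constraint (b): adjacent identical consonants /kk/ → illicit
/mmo/ — violates constraint (b): adjacent identical consonants /mm/ → illicit

/rse/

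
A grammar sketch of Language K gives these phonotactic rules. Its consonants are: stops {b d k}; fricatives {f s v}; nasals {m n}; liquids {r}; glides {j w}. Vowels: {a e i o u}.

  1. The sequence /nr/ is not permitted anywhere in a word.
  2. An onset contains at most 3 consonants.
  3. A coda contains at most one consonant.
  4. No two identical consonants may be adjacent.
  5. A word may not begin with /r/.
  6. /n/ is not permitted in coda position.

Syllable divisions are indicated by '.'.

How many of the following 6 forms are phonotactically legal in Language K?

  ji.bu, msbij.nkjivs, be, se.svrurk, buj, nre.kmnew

3

ji.bu — σ1 onset /j/, coda /∅/ ok; σ2 onset /b/, coda /∅/ ok → phonotactically legal
msbij.nkjivs — violates constraint 3: syllable 2 coda /vs/ has 2 consonants (> 1) → phonotactically illegal
be — σ1 onset /b/, coda /∅/ ok → phonotactically legal
se.svrurk — violates constraint 3: syllable 2 coda /rk/ has 2 consonants (> 1) → phonotactically illegal
buj — σ1 onset /b/, coda /j/ ok → phonotactically legal
nre.kmnew — violates constraint 1: contains banned sequence /nr/ → phonotactically illegal
Phonotactically legal: ji.bu, be, buj → 3.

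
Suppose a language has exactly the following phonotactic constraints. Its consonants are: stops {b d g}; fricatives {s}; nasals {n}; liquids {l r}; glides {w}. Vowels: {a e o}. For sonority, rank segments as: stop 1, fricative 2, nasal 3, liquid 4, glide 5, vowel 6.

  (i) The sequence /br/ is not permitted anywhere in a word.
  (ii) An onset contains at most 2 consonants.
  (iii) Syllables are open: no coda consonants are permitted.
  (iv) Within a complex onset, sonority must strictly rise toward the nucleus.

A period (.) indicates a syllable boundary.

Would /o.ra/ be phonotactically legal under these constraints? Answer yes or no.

yes

/o.ra/ — σ1 onset /∅/, coda /∅/ ok; σ2 onset /r/, coda /∅/ ok → phonotactically legal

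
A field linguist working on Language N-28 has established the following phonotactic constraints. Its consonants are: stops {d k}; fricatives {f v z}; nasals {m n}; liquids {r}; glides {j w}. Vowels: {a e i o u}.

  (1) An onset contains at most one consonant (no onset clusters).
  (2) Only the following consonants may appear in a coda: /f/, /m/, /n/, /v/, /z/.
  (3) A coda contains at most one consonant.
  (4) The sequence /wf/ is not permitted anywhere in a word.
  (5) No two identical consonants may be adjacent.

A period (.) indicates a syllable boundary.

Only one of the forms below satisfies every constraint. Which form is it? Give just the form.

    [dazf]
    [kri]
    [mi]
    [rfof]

[dazf] — violates constraint 3: syllable 1 coda /zf/ has 2 consonants (> 1) → ill-formed
[kri] — violates constraint 1: syllable 1 onset /kr/ has 2 consonants (> 1) → ill-formed
[mi] — σ1 onset /m/, coda /∅/ ok → well-formed
[rfof] — violates constraint 1: syllable 1 onset /rf/ has 2 consonants (> 1) → ill-formed

[mi]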